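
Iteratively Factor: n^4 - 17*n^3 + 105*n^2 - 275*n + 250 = (n - 5)*(n^3 - 12*n^2 + 45*n - 50) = (n - 5)^2*(n^2 - 7*n + 10) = (n - 5)^3*(n - 2)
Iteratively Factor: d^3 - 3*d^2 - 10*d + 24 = (d - 4)*(d^2 + d - 6) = (d - 4)*(d - 2)*(d + 3)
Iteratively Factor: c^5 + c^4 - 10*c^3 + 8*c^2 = (c - 1)*(c^4 + 2*c^3 - 8*c^2) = (c - 1)*(c + 4)*(c^3 - 2*c^2) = c*(c - 1)*(c + 4)*(c^2 - 2*c) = c^2*(c - 1)*(c + 4)*(c - 2)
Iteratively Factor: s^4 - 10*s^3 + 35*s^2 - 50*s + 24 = (s - 2)*(s^3 - 8*s^2 + 19*s - 12) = (s - 3)*(s - 2)*(s^2 - 5*s + 4) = (s - 4)*(s - 3)*(s - 2)*(s - 1)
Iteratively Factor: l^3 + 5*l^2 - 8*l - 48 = (l + 4)*(l^2 + l - 12) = (l + 4)^2*(l - 3)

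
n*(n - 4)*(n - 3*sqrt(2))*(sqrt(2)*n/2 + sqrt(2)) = sqrt(2)*n^4/2 - 3*n^3 - sqrt(2)*n^3 - 4*sqrt(2)*n^2 + 6*n^2 + 24*n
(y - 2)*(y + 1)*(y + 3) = y^3 + 2*y^2 - 5*y - 6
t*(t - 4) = t^2 - 4*t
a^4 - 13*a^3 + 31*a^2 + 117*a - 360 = (a - 8)*(a - 5)*(a - 3)*(a + 3)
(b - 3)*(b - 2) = b^2 - 5*b + 6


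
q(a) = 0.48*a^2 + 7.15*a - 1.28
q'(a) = 0.96*a + 7.15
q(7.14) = 74.24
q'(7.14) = 14.00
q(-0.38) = -3.93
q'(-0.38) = 6.79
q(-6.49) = -27.47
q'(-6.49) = 0.92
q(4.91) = 45.40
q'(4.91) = 11.86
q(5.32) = 50.34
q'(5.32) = 12.26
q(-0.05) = -1.64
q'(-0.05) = 7.10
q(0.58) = 3.03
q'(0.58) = 7.71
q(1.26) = 8.49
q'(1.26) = 8.36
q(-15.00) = -0.53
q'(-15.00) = -7.25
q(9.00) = 101.95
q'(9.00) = 15.79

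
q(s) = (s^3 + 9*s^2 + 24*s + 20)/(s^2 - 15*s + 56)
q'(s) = (15 - 2*s)*(s^3 + 9*s^2 + 24*s + 20)/(s^2 - 15*s + 56)^2 + (3*s^2 + 18*s + 24)/(s^2 - 15*s + 56) = (s^4 - 30*s^3 + 9*s^2 + 968*s + 1644)/(s^4 - 30*s^3 + 337*s^2 - 1680*s + 3136)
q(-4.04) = 0.03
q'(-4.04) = 0.01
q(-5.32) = -0.02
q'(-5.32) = 0.08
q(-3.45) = 0.03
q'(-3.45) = -0.02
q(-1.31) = 0.02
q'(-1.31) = 0.08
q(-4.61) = 0.02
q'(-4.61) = 0.04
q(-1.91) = 0.00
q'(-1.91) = 0.01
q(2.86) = 8.72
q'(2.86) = 8.50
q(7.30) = -5065.84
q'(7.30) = 8147.94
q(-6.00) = -0.09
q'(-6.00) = 0.12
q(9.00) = 847.00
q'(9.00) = -1056.00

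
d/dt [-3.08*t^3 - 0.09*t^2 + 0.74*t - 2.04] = -9.24*t^2 - 0.18*t + 0.74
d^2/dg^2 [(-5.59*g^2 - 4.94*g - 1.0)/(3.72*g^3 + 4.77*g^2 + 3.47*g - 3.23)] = (-154.713312*g^6 - 410.170176*g^5 - 259.05708*g^4 - 1136.464674*g^3 - 1443.006702*g^2 - 628.071444*g - 282.27185)/(51.478848*g^9 + 198.027504*g^8 + 397.980108*g^7 + 343.875645*g^6 + 27.347661*g^5 - 298.335114*g^4 - 162.562735*g^3 + 32.618478*g^2 + 108.606489*g - 33.698267)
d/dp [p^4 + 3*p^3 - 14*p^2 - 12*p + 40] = 4*p^3 + 9*p^2 - 28*p - 12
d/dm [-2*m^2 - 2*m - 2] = -4*m - 2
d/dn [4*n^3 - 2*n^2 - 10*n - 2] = 12*n^2 - 4*n - 10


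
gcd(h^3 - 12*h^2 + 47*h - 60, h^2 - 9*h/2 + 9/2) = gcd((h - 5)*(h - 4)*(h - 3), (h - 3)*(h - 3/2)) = h - 3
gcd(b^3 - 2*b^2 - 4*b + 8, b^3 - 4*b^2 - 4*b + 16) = b^2 - 4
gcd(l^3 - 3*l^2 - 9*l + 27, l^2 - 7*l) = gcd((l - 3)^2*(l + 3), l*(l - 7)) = 1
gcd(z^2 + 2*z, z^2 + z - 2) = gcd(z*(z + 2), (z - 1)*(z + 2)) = z + 2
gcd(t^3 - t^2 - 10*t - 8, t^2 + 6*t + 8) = t + 2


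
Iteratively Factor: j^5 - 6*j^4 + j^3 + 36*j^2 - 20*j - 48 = (j - 4)*(j^4 - 2*j^3 - 7*j^2 + 8*j + 12) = (j - 4)*(j - 2)*(j^3 - 7*j - 6) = (j - 4)*(j - 3)*(j - 2)*(j^2 + 3*j + 2) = (j - 4)*(j - 3)*(j - 2)*(j + 1)*(j + 2)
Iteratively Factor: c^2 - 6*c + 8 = (c - 4)*(c - 2)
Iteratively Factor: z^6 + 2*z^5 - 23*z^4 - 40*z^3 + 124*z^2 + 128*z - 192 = (z - 4)*(z^5 + 6*z^4 + z^3 - 36*z^2 - 20*z + 48) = (z - 4)*(z + 2)*(z^4 + 4*z^3 - 7*z^2 - 22*z + 24) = (z - 4)*(z + 2)*(z + 4)*(z^3 - 7*z + 6) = (z - 4)*(z + 2)*(z + 3)*(z + 4)*(z^2 - 3*z + 2) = (z - 4)*(z - 2)*(z + 2)*(z + 3)*(z + 4)*(z - 1)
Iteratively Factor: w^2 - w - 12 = (w + 3)*(w - 4)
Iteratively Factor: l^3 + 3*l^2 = (l + 3)*(l^2) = l*(l + 3)*(l)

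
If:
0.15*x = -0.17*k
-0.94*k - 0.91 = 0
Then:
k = -0.97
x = 1.10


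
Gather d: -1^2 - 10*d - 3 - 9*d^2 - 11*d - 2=-9*d^2 - 21*d - 6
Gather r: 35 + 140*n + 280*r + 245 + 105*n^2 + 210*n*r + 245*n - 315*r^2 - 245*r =105*n^2 + 385*n - 315*r^2 + r*(210*n + 35) + 280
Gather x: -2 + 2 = 0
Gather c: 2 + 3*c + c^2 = c^2 + 3*c + 2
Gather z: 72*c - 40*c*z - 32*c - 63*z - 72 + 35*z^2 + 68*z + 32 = 40*c + 35*z^2 + z*(5 - 40*c) - 40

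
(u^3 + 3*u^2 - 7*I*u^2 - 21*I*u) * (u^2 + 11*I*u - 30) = u^5 + 3*u^4 + 4*I*u^4 + 47*u^3 + 12*I*u^3 + 141*u^2 + 210*I*u^2 + 630*I*u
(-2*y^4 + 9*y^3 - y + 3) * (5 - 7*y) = 14*y^5 - 73*y^4 + 45*y^3 + 7*y^2 - 26*y + 15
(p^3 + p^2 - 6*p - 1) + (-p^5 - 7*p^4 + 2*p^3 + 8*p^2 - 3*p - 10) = -p^5 - 7*p^4 + 3*p^3 + 9*p^2 - 9*p - 11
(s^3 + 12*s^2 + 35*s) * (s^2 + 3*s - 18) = s^5 + 15*s^4 + 53*s^3 - 111*s^2 - 630*s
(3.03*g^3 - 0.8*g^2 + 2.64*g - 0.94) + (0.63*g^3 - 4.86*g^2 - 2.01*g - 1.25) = 3.66*g^3 - 5.66*g^2 + 0.63*g - 2.19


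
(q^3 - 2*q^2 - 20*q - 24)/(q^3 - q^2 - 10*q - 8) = (q^2 - 4*q - 12)/(q^2 - 3*q - 4)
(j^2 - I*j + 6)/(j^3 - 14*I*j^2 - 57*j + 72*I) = (j + 2*I)/(j^2 - 11*I*j - 24)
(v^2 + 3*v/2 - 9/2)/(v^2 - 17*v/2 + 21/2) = (v + 3)/(v - 7)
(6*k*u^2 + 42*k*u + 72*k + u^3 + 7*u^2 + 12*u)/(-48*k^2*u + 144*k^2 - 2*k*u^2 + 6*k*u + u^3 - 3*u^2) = (u^2 + 7*u + 12)/(-8*k*u + 24*k + u^2 - 3*u)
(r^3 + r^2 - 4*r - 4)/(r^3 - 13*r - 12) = (r^2 - 4)/(r^2 - r - 12)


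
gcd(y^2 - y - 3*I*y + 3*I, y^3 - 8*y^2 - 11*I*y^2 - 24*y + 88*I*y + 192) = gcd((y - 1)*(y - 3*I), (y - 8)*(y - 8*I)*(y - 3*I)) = y - 3*I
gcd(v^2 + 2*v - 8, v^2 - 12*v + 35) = 1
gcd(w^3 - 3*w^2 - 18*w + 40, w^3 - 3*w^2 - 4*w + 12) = w - 2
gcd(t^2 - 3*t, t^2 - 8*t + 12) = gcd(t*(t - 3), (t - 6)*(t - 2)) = 1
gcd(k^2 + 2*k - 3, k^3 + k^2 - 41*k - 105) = k + 3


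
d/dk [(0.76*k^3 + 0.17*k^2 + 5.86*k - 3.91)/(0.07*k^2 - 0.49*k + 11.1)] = (0.0532*k^4 - 0.7448*k^3 + 24.8145*k^2 + 4.3214*k + 63.1301)/(0.0049*k^4 - 0.0686*k^3 + 1.7941*k^2 - 10.878*k + 123.21)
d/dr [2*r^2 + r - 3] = 4*r + 1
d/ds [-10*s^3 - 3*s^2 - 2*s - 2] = -30*s^2 - 6*s - 2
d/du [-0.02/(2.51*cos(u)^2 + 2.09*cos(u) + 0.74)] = -(0.1004*cos(u) + 0.0418)*sin(u)/(2.51*cos(u)^2 + 2.09*cos(u) + 0.74)^2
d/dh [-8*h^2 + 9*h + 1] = 9 - 16*h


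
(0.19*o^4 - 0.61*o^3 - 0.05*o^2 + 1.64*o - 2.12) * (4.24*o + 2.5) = 0.8056*o^5 - 2.1114*o^4 - 1.737*o^3 + 6.8286*o^2 - 4.8888*o - 5.3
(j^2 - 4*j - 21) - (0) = j^2 - 4*j - 21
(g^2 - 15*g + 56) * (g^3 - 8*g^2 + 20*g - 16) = g^5 - 23*g^4 + 196*g^3 - 764*g^2 + 1360*g - 896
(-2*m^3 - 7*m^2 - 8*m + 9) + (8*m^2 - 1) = -2*m^3 + m^2 - 8*m + 8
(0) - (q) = -q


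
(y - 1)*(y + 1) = y^2 - 1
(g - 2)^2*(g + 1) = g^3 - 3*g^2 + 4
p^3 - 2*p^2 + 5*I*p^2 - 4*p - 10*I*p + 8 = (p - 2)*(p + I)*(p + 4*I)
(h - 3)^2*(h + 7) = h^3 + h^2 - 33*h + 63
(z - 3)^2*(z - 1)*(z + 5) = z^4 - 2*z^3 - 20*z^2 + 66*z - 45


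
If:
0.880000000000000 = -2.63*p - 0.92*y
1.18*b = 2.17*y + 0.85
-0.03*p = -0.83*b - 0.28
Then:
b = -0.34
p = -0.13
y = -0.58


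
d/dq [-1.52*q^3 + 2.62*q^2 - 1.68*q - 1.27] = -4.56*q^2 + 5.24*q - 1.68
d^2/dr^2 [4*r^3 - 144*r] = 24*r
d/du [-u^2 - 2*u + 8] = -2*u - 2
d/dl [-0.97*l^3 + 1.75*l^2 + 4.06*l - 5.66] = -2.91*l^2 + 3.5*l + 4.06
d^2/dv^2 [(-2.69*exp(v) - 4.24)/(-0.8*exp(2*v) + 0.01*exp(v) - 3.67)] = (1.7216*exp(4*v) + 10.87592*exp(3*v) - 47.4888*exp(2*v) - 49.695413*exp(v) + 36.386949)*exp(v)/(0.512*exp(6*v) - 0.0192*exp(5*v) + 7.04664*exp(4*v) - 0.176161*exp(3*v) + 32.326461*exp(2*v) - 0.404067*exp(v) + 49.430863)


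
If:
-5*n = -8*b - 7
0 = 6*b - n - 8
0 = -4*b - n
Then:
No Solution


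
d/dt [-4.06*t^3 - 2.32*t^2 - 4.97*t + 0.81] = -12.18*t^2 - 4.64*t - 4.97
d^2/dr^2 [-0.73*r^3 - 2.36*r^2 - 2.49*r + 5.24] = -4.38*r - 4.72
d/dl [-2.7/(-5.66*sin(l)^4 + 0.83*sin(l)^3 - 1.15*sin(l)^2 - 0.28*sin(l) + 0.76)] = (-61.128*sin(l)^3 + 6.723*sin(l)^2 - 6.21*sin(l) - 0.756)*cos(l)/(5.66*sin(l)^4 - 0.83*sin(l)^3 + 1.15*sin(l)^2 + 0.28*sin(l) - 0.76)^2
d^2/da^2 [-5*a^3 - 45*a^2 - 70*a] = -30*a - 90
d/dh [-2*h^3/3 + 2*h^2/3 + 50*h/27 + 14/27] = -2*h^2 + 4*h/3 + 50/27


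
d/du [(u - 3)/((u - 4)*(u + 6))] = (-u^2 + 6*u - 18)/(u^4 + 4*u^3 - 44*u^2 - 96*u + 576)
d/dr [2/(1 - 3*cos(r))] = -6*sin(r)/(3*cos(r) - 1)^2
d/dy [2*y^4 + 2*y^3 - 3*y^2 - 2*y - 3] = 8*y^3 + 6*y^2 - 6*y - 2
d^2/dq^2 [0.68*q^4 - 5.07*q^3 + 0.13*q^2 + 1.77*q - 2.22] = 8.16*q^2 - 30.42*q + 0.26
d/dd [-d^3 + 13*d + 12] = 13 - 3*d^2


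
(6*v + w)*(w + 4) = 6*v*w + 24*v + w^2 + 4*w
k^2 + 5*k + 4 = (k + 1)*(k + 4)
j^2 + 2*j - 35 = (j - 5)*(j + 7)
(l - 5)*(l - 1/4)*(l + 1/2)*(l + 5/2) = l^4 - 9*l^3/4 - 53*l^2/4 - 45*l/16 + 25/16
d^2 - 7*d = d*(d - 7)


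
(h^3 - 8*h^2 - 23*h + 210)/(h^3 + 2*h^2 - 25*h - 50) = (h^2 - 13*h + 42)/(h^2 - 3*h - 10)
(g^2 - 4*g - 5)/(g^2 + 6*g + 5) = (g - 5)/(g + 5)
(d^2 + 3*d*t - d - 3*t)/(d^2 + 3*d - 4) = (d + 3*t)/(d + 4)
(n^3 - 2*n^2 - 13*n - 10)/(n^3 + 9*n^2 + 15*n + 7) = (n^2 - 3*n - 10)/(n^2 + 8*n + 7)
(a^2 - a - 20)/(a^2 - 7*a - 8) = (-a^2 + a + 20)/(-a^2 + 7*a + 8)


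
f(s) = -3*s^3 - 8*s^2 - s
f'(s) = -9*s^2 - 16*s - 1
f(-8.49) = 1267.73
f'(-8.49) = -513.88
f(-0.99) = -3.94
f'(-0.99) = 6.02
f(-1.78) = -6.65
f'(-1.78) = -1.04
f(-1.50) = -6.38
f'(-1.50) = 2.75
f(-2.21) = -4.48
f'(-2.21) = -9.60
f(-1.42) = -6.12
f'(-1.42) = 3.57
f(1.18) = -17.25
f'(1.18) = -32.41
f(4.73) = -501.18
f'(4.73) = -278.04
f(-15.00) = 8340.00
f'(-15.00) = -1786.00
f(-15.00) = 8340.00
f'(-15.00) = -1786.00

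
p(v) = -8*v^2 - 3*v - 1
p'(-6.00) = 93.00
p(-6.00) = -271.00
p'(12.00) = -195.00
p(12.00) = -1189.00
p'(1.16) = -21.56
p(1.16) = -15.24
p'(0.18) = -5.88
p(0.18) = -1.80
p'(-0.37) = 2.92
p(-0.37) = -0.99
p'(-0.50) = 5.00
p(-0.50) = -1.50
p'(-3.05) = 45.80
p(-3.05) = -66.27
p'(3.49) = -58.84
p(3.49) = -108.91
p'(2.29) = -39.64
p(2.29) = -49.82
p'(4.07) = -68.12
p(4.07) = -145.73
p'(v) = -16*v - 3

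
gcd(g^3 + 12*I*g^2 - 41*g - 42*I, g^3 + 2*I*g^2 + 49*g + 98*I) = g^2 + 9*I*g - 14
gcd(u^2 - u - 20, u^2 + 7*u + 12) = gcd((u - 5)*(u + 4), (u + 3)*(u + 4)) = u + 4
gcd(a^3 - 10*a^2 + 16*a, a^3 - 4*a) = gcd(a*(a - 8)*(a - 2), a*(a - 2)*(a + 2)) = a^2 - 2*a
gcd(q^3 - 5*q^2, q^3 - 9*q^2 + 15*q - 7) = 1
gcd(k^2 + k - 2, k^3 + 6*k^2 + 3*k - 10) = k^2 + k - 2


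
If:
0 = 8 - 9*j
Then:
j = 8/9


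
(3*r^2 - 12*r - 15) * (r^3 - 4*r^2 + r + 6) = 3*r^5 - 24*r^4 + 36*r^3 + 66*r^2 - 87*r - 90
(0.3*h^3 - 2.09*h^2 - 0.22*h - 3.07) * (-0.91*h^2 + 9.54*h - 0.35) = -0.273*h^5 + 4.7639*h^4 - 19.8434*h^3 + 1.4264*h^2 - 29.2108*h + 1.0745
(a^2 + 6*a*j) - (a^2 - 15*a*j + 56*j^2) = 21*a*j - 56*j^2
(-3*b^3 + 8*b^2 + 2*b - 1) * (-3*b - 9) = 9*b^4 + 3*b^3 - 78*b^2 - 15*b + 9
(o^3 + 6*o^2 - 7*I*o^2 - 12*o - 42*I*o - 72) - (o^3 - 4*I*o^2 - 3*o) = 6*o^2 - 3*I*o^2 - 9*o - 42*I*o - 72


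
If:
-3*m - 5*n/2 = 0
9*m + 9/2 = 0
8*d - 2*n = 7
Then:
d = 41/40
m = -1/2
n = 3/5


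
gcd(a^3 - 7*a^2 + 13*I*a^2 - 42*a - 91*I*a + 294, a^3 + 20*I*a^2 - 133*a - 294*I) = a^2 + 13*I*a - 42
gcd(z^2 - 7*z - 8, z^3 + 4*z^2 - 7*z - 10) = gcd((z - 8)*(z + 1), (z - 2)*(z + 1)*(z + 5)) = z + 1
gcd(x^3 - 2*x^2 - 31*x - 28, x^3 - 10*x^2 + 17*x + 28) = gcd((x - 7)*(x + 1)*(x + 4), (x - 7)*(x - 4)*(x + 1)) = x^2 - 6*x - 7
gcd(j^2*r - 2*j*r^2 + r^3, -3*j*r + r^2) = r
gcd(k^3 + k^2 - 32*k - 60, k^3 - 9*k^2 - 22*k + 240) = k^2 - k - 30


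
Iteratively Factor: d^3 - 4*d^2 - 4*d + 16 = (d - 4)*(d^2 - 4) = (d - 4)*(d - 2)*(d + 2)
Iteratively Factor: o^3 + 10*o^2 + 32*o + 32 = (o + 4)*(o^2 + 6*o + 8) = (o + 4)^2*(o + 2)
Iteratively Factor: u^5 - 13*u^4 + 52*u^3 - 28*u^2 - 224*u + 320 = (u - 2)*(u^4 - 11*u^3 + 30*u^2 + 32*u - 160) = (u - 4)*(u - 2)*(u^3 - 7*u^2 + 2*u + 40) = (u - 4)^2*(u - 2)*(u^2 - 3*u - 10) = (u - 4)^2*(u - 2)*(u + 2)*(u - 5)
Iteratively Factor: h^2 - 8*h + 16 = (h - 4)*(h - 4)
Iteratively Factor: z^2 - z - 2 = (z + 1)*(z - 2)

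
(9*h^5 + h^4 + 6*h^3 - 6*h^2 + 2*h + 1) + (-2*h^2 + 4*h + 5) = 9*h^5 + h^4 + 6*h^3 - 8*h^2 + 6*h + 6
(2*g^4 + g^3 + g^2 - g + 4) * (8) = 16*g^4 + 8*g^3 + 8*g^2 - 8*g + 32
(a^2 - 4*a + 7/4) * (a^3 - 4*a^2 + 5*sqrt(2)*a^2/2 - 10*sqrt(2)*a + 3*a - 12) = a^5 - 8*a^4 + 5*sqrt(2)*a^4/2 - 20*sqrt(2)*a^3 + 83*a^3/4 - 31*a^2 + 355*sqrt(2)*a^2/8 - 35*sqrt(2)*a/2 + 213*a/4 - 21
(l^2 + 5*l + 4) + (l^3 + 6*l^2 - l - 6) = l^3 + 7*l^2 + 4*l - 2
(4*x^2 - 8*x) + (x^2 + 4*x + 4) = 5*x^2 - 4*x + 4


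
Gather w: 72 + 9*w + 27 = 9*w + 99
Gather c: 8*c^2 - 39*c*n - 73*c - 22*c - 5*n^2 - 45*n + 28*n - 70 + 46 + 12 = 8*c^2 + c*(-39*n - 95) - 5*n^2 - 17*n - 12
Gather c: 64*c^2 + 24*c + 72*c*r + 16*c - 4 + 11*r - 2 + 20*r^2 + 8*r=64*c^2 + c*(72*r + 40) + 20*r^2 + 19*r - 6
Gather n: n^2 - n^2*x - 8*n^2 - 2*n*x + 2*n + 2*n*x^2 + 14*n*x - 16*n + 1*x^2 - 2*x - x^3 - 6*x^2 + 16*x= n^2*(-x - 7) + n*(2*x^2 + 12*x - 14) - x^3 - 5*x^2 + 14*x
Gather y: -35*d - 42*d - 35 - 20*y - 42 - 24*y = -77*d - 44*y - 77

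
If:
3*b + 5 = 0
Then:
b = -5/3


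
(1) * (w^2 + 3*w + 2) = w^2 + 3*w + 2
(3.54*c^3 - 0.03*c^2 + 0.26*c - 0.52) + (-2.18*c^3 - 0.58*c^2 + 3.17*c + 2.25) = 1.36*c^3 - 0.61*c^2 + 3.43*c + 1.73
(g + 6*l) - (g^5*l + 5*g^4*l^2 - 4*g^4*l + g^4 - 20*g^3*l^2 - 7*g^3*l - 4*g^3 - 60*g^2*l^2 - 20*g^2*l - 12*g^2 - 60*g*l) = -g^5*l - 5*g^4*l^2 + 4*g^4*l - g^4 + 20*g^3*l^2 + 7*g^3*l + 4*g^3 + 60*g^2*l^2 + 20*g^2*l + 12*g^2 + 60*g*l + g + 6*l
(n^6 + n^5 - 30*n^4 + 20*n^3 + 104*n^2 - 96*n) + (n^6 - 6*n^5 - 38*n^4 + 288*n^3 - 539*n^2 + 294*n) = 2*n^6 - 5*n^5 - 68*n^4 + 308*n^3 - 435*n^2 + 198*n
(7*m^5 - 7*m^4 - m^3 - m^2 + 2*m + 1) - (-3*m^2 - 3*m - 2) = 7*m^5 - 7*m^4 - m^3 + 2*m^2 + 5*m + 3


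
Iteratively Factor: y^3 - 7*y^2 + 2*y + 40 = (y - 4)*(y^2 - 3*y - 10) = (y - 4)*(y + 2)*(y - 5)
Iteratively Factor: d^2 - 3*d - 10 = (d + 2)*(d - 5)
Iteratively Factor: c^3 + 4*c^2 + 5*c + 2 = (c + 1)*(c^2 + 3*c + 2) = (c + 1)*(c + 2)*(c + 1)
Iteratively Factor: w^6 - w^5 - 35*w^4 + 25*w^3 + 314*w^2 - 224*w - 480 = (w + 4)*(w^5 - 5*w^4 - 15*w^3 + 85*w^2 - 26*w - 120) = (w - 3)*(w + 4)*(w^4 - 2*w^3 - 21*w^2 + 22*w + 40) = (w - 3)*(w + 1)*(w + 4)*(w^3 - 3*w^2 - 18*w + 40) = (w - 3)*(w + 1)*(w + 4)^2*(w^2 - 7*w + 10) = (w - 3)*(w - 2)*(w + 1)*(w + 4)^2*(w - 5)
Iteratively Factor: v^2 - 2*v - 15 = (v - 5)*(v + 3)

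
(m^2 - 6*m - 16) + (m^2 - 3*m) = 2*m^2 - 9*m - 16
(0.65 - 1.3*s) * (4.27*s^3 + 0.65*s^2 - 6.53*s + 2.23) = -5.551*s^4 + 1.9305*s^3 + 8.9115*s^2 - 7.1435*s + 1.4495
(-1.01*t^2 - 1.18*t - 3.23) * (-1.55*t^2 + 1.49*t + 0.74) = 1.5655*t^4 + 0.3241*t^3 + 2.5009*t^2 - 5.6859*t - 2.3902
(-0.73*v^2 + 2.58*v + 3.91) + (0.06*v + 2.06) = -0.73*v^2 + 2.64*v + 5.97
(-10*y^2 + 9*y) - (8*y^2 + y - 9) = -18*y^2 + 8*y + 9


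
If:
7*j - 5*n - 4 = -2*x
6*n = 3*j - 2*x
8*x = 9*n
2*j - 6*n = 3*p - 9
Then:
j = 2/3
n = 8/33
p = 293/99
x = 3/11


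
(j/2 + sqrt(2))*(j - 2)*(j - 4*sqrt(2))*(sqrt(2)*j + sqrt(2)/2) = sqrt(2)*j^4/2 - 2*j^3 - 3*sqrt(2)*j^3/4 - 17*sqrt(2)*j^2/2 + 3*j^2 + 2*j + 12*sqrt(2)*j + 8*sqrt(2)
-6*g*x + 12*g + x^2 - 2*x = (-6*g + x)*(x - 2)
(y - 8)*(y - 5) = y^2 - 13*y + 40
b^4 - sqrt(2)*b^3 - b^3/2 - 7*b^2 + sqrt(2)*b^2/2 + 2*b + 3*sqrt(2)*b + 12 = (b - 2)*(b + 3/2)*(b - 2*sqrt(2))*(b + sqrt(2))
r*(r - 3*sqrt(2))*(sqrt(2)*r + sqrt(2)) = sqrt(2)*r^3 - 6*r^2 + sqrt(2)*r^2 - 6*r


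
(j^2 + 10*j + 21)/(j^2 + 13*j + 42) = (j + 3)/(j + 6)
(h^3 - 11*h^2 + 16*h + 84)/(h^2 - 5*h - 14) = h - 6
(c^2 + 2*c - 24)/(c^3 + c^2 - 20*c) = (c + 6)/(c*(c + 5))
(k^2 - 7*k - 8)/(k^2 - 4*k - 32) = (k + 1)/(k + 4)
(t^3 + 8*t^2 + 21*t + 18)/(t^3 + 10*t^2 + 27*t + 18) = (t^2 + 5*t + 6)/(t^2 + 7*t + 6)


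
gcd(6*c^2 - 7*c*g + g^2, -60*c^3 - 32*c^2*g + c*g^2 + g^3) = 6*c - g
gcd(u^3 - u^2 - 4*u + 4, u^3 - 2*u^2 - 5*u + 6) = u^2 + u - 2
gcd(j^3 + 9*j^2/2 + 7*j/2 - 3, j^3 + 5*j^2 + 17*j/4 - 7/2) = j^2 + 3*j/2 - 1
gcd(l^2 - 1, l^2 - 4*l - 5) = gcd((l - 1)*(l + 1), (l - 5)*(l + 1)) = l + 1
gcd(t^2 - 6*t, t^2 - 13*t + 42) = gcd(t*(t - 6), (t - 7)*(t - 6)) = t - 6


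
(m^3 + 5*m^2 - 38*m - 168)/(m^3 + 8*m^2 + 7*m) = (m^2 - 2*m - 24)/(m*(m + 1))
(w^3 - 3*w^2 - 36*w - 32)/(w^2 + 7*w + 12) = (w^2 - 7*w - 8)/(w + 3)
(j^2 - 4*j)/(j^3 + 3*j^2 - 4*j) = (j - 4)/(j^2 + 3*j - 4)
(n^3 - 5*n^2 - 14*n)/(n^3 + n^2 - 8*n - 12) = n*(n - 7)/(n^2 - n - 6)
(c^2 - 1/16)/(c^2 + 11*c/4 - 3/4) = (c + 1/4)/(c + 3)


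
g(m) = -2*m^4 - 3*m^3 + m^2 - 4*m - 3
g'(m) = -8*m^3 - 9*m^2 + 2*m - 4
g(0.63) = -6.19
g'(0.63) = -8.31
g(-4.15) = -347.99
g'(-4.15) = 404.48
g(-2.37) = -11.07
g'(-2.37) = 47.20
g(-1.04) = 3.28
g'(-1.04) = -6.82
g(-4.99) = -825.42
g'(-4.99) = 755.93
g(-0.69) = 0.77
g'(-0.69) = -7.04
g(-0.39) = -1.16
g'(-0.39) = -5.67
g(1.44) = -24.24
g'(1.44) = -43.67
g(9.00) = -15267.00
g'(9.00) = -6547.00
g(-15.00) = -90843.00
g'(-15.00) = 24941.00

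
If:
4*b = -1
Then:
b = -1/4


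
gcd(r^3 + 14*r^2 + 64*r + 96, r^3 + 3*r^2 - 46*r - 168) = r^2 + 10*r + 24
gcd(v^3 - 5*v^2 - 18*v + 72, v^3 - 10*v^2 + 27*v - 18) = v^2 - 9*v + 18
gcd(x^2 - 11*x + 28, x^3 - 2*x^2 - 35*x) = x - 7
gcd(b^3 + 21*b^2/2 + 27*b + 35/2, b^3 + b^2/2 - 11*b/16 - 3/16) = b + 1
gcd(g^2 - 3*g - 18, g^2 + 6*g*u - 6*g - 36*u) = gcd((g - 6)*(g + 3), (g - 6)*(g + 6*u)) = g - 6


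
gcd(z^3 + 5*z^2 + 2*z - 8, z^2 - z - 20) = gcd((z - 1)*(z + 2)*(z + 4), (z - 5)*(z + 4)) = z + 4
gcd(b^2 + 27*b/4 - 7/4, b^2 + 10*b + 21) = b + 7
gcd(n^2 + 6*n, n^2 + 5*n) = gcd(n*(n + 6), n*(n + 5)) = n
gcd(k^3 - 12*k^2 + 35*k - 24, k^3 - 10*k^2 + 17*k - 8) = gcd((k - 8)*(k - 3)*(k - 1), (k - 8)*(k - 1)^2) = k^2 - 9*k + 8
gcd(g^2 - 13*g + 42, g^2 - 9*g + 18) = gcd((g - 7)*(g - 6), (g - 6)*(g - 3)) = g - 6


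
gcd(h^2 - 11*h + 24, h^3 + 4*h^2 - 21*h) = h - 3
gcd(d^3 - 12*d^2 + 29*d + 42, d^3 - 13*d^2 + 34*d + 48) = d^2 - 5*d - 6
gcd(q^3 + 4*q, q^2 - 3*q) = q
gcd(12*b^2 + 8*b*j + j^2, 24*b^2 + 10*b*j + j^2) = 6*b + j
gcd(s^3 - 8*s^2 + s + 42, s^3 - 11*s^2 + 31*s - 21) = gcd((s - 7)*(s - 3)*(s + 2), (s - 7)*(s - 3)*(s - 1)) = s^2 - 10*s + 21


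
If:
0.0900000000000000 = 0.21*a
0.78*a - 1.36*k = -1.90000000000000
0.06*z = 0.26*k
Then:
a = 0.43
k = 1.64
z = 7.12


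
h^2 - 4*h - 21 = (h - 7)*(h + 3)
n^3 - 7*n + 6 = (n - 2)*(n - 1)*(n + 3)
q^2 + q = q*(q + 1)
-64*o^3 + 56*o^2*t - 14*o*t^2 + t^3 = (-8*o + t)*(-4*o + t)*(-2*o + t)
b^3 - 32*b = b*(b - 4*sqrt(2))*(b + 4*sqrt(2))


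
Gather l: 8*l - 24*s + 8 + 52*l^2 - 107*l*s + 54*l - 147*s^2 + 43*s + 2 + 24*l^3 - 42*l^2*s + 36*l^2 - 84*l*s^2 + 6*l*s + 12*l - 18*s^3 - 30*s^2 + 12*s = 24*l^3 + l^2*(88 - 42*s) + l*(-84*s^2 - 101*s + 74) - 18*s^3 - 177*s^2 + 31*s + 10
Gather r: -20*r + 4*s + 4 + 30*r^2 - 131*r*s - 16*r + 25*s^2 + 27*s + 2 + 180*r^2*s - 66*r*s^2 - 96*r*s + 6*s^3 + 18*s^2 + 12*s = r^2*(180*s + 30) + r*(-66*s^2 - 227*s - 36) + 6*s^3 + 43*s^2 + 43*s + 6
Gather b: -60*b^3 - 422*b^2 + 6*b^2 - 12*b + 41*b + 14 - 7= -60*b^3 - 416*b^2 + 29*b + 7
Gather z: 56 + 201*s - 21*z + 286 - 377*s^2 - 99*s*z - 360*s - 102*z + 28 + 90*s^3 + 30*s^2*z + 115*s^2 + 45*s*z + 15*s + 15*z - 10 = 90*s^3 - 262*s^2 - 144*s + z*(30*s^2 - 54*s - 108) + 360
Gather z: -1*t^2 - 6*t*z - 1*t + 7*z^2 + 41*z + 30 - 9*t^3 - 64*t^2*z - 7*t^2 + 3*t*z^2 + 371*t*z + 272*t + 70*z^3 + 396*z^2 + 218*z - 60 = -9*t^3 - 8*t^2 + 271*t + 70*z^3 + z^2*(3*t + 403) + z*(-64*t^2 + 365*t + 259) - 30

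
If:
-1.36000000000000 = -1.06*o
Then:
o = 1.28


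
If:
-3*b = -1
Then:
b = 1/3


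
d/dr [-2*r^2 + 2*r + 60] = 2 - 4*r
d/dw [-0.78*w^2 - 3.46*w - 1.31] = -1.56*w - 3.46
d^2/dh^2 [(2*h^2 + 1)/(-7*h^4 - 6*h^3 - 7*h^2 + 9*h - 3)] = 2*(-294*h^8 - 252*h^7 - 464*h^6 - 1386*h^5 - 477*h^4 - 84*h^3 + 267*h^2 + 243*h - 78)/(343*h^12 + 882*h^11 + 1785*h^10 + 657*h^9 - 42*h^8 - 1980*h^7 + 982*h^6 - 243*h^5 + 1359*h^4 - 1701*h^3 + 918*h^2 - 243*h + 27)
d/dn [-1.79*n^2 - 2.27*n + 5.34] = -3.58*n - 2.27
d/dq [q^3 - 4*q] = 3*q^2 - 4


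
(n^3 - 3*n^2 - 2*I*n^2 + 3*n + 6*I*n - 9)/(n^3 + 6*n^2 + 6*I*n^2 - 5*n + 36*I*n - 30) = (n^2 - 3*n*(1 + I) + 9*I)/(n^2 + n*(6 + 5*I) + 30*I)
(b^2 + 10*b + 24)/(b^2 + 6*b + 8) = (b + 6)/(b + 2)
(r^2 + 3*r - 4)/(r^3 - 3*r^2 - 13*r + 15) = (r + 4)/(r^2 - 2*r - 15)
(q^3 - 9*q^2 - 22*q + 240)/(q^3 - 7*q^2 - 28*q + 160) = (q - 6)/(q - 4)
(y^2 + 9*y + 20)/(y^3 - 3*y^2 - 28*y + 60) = (y + 4)/(y^2 - 8*y + 12)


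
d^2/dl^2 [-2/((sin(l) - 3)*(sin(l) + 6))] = 2*(4*sin(l)^4 + 9*sin(l)^3 + 75*sin(l)^2 + 36*sin(l) - 54)/((sin(l) - 3)^3*(sin(l) + 6)^3)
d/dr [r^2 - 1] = 2*r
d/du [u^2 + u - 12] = 2*u + 1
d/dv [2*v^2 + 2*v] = 4*v + 2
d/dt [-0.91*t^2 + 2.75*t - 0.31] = 2.75 - 1.82*t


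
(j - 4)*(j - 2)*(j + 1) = j^3 - 5*j^2 + 2*j + 8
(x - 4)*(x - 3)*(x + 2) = x^3 - 5*x^2 - 2*x + 24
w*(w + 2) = w^2 + 2*w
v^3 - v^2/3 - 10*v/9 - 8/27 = (v - 4/3)*(v + 1/3)*(v + 2/3)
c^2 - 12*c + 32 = (c - 8)*(c - 4)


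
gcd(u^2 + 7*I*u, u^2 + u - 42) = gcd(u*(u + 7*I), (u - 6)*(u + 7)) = 1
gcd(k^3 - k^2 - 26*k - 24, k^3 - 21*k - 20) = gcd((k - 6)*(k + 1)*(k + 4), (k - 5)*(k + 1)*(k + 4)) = k^2 + 5*k + 4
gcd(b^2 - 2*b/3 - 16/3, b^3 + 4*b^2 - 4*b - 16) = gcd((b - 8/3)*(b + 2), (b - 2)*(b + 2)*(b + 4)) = b + 2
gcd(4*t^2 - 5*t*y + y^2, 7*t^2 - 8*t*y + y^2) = -t + y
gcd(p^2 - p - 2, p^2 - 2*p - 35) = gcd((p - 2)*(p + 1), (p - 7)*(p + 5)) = 1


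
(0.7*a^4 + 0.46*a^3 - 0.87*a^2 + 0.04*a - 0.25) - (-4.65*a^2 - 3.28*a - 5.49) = 0.7*a^4 + 0.46*a^3 + 3.78*a^2 + 3.32*a + 5.24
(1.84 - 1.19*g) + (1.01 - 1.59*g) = 2.85 - 2.78*g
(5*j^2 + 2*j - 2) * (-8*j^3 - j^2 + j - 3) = -40*j^5 - 21*j^4 + 19*j^3 - 11*j^2 - 8*j + 6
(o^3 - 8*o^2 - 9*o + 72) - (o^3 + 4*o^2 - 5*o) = -12*o^2 - 4*o + 72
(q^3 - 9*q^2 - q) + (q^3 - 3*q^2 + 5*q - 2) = 2*q^3 - 12*q^2 + 4*q - 2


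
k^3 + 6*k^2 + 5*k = k*(k + 1)*(k + 5)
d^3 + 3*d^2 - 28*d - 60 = (d - 5)*(d + 2)*(d + 6)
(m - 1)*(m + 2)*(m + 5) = m^3 + 6*m^2 + 3*m - 10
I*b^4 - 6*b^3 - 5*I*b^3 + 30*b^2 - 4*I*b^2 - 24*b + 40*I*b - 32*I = (b - 4)*(b + 2*I)*(b + 4*I)*(I*b - I)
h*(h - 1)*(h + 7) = h^3 + 6*h^2 - 7*h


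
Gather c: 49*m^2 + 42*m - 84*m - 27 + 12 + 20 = 49*m^2 - 42*m + 5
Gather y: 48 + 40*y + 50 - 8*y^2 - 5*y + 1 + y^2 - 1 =-7*y^2 + 35*y + 98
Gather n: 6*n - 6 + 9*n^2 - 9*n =9*n^2 - 3*n - 6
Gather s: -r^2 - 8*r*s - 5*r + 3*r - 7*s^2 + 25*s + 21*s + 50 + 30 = -r^2 - 2*r - 7*s^2 + s*(46 - 8*r) + 80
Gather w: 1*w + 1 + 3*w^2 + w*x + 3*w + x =3*w^2 + w*(x + 4) + x + 1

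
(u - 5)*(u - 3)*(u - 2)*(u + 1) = u^4 - 9*u^3 + 21*u^2 + u - 30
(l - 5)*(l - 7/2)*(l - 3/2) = l^3 - 10*l^2 + 121*l/4 - 105/4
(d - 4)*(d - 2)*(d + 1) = d^3 - 5*d^2 + 2*d + 8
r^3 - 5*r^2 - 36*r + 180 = (r - 6)*(r - 5)*(r + 6)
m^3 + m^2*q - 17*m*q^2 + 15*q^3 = (m - 3*q)*(m - q)*(m + 5*q)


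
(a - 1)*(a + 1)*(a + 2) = a^3 + 2*a^2 - a - 2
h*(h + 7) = h^2 + 7*h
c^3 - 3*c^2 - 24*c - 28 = (c - 7)*(c + 2)^2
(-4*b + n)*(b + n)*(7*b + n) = -28*b^3 - 25*b^2*n + 4*b*n^2 + n^3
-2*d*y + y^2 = y*(-2*d + y)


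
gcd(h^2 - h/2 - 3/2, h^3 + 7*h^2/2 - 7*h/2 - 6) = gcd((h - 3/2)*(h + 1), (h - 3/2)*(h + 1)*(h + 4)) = h^2 - h/2 - 3/2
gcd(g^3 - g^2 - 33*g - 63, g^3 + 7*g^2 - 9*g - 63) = g + 3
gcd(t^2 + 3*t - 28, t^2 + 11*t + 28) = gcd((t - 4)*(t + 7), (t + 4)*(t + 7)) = t + 7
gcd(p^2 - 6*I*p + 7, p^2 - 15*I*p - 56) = p - 7*I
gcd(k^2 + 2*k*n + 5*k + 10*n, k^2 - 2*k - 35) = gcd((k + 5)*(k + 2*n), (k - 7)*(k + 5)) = k + 5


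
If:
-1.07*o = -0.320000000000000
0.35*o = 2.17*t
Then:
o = 0.30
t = 0.05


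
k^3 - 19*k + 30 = (k - 3)*(k - 2)*(k + 5)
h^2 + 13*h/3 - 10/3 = (h - 2/3)*(h + 5)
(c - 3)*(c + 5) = c^2 + 2*c - 15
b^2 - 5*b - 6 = (b - 6)*(b + 1)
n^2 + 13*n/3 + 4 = (n + 4/3)*(n + 3)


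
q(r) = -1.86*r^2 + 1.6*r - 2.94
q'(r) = 1.6 - 3.72*r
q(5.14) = -43.86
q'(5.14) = -17.52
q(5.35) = -47.62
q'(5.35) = -18.30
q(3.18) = -16.66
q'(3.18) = -10.23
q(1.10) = -3.43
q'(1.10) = -2.49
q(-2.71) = -20.94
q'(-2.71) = 11.68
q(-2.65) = -20.24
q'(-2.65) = 11.46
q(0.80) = -2.85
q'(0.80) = -1.38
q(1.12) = -3.48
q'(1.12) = -2.57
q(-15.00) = -445.44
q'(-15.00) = 57.40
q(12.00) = -251.58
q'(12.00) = -43.04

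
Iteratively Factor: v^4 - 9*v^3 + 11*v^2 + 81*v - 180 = (v - 5)*(v^3 - 4*v^2 - 9*v + 36) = (v - 5)*(v - 3)*(v^2 - v - 12) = (v - 5)*(v - 4)*(v - 3)*(v + 3)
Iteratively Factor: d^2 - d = (d - 1)*(d)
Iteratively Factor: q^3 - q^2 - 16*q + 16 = (q - 1)*(q^2 - 16) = (q - 1)*(q + 4)*(q - 4)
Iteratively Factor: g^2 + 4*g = (g + 4)*(g)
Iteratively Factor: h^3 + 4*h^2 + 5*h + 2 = (h + 1)*(h^2 + 3*h + 2) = (h + 1)*(h + 2)*(h + 1)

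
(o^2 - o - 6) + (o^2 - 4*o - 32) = 2*o^2 - 5*o - 38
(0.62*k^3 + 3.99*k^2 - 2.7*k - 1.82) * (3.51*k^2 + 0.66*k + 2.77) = 2.1762*k^5 + 14.4141*k^4 - 5.1262*k^3 + 2.8821*k^2 - 8.6802*k - 5.0414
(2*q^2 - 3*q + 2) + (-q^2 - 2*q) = q^2 - 5*q + 2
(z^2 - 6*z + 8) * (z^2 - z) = z^4 - 7*z^3 + 14*z^2 - 8*z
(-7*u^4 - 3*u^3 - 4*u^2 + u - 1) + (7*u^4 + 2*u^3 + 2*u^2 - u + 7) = -u^3 - 2*u^2 + 6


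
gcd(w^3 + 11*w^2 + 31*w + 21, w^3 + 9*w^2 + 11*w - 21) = w^2 + 10*w + 21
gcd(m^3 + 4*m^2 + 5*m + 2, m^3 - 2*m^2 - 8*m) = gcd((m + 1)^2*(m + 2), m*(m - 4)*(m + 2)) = m + 2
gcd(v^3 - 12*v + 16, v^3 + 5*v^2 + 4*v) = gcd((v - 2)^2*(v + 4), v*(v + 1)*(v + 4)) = v + 4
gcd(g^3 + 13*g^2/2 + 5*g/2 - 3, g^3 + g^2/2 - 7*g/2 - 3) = g + 1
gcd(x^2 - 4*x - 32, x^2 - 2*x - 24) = x + 4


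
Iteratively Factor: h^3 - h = (h)*(h^2 - 1) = h*(h - 1)*(h + 1)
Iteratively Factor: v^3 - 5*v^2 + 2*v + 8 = (v + 1)*(v^2 - 6*v + 8) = (v - 4)*(v + 1)*(v - 2)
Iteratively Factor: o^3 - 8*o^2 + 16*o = (o)*(o^2 - 8*o + 16) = o*(o - 4)*(o - 4)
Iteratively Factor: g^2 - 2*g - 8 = (g + 2)*(g - 4)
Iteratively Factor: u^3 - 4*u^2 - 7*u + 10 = (u + 2)*(u^2 - 6*u + 5) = (u - 5)*(u + 2)*(u - 1)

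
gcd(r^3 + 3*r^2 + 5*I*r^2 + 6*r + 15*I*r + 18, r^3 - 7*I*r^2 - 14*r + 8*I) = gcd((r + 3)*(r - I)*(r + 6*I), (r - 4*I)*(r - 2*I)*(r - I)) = r - I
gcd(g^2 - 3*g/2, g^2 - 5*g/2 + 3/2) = g - 3/2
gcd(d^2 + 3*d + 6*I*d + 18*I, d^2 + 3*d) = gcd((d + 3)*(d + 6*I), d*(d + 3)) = d + 3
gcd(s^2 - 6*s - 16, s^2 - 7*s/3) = 1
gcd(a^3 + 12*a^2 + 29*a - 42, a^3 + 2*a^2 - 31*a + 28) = a^2 + 6*a - 7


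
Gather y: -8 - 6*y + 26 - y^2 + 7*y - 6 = -y^2 + y + 12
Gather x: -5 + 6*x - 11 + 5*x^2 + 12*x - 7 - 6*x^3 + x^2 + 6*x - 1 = -6*x^3 + 6*x^2 + 24*x - 24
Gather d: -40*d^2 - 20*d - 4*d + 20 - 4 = -40*d^2 - 24*d + 16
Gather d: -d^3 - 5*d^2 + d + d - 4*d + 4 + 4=-d^3 - 5*d^2 - 2*d + 8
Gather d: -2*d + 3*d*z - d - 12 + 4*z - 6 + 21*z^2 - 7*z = d*(3*z - 3) + 21*z^2 - 3*z - 18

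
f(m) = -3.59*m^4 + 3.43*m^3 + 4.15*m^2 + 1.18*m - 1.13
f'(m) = -14.36*m^3 + 10.29*m^2 + 8.3*m + 1.18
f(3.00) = -158.42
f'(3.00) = -269.03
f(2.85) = -121.51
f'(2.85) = -224.01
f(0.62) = 1.48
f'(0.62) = 6.86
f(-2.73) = -242.62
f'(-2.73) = 347.39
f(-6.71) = -8135.98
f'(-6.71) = 4747.11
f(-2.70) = -232.36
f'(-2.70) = 336.43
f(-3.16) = -429.62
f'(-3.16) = 530.83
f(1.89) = -6.73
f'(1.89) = -43.32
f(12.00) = -67904.57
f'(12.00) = -23231.54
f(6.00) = -3756.41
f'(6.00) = -2680.34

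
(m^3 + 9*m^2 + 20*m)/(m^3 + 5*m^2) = (m + 4)/m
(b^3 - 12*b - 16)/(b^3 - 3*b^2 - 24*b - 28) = (b - 4)/(b - 7)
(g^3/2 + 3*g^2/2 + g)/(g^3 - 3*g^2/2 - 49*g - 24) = g*(g^2 + 3*g + 2)/(2*g^3 - 3*g^2 - 98*g - 48)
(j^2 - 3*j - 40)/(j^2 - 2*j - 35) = (j - 8)/(j - 7)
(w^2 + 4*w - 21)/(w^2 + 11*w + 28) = (w - 3)/(w + 4)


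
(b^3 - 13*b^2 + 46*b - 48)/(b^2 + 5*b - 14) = (b^2 - 11*b + 24)/(b + 7)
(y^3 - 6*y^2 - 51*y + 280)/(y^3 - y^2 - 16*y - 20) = (y^2 - y - 56)/(y^2 + 4*y + 4)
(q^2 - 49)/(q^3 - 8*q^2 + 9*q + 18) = (q^2 - 49)/(q^3 - 8*q^2 + 9*q + 18)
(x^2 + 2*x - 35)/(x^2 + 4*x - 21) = (x - 5)/(x - 3)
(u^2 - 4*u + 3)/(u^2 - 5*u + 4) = (u - 3)/(u - 4)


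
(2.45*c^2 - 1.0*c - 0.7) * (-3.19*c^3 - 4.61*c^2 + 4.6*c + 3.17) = -7.8155*c^5 - 8.1045*c^4 + 18.113*c^3 + 6.3935*c^2 - 6.39*c - 2.219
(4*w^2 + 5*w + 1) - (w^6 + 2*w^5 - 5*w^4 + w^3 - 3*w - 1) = -w^6 - 2*w^5 + 5*w^4 - w^3 + 4*w^2 + 8*w + 2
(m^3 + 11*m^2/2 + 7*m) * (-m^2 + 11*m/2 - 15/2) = -m^5 + 63*m^3/4 - 11*m^2/4 - 105*m/2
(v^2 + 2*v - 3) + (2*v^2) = 3*v^2 + 2*v - 3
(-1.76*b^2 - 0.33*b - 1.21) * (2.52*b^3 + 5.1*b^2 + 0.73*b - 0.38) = -4.4352*b^5 - 9.8076*b^4 - 6.017*b^3 - 5.7431*b^2 - 0.7579*b + 0.4598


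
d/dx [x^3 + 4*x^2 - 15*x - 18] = 3*x^2 + 8*x - 15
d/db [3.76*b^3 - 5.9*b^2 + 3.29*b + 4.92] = 11.28*b^2 - 11.8*b + 3.29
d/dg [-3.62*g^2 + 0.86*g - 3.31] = 0.86 - 7.24*g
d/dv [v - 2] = 1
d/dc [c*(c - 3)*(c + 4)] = 3*c^2 + 2*c - 12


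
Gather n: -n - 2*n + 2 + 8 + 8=18 - 3*n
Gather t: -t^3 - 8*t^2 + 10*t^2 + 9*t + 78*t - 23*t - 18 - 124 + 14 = -t^3 + 2*t^2 + 64*t - 128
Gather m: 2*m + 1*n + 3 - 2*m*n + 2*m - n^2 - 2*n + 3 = m*(4 - 2*n) - n^2 - n + 6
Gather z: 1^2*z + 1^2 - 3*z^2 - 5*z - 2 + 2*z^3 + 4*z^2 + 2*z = 2*z^3 + z^2 - 2*z - 1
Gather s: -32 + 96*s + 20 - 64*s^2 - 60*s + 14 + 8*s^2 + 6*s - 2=-56*s^2 + 42*s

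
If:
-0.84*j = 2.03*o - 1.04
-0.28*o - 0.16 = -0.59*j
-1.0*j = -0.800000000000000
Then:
No Solution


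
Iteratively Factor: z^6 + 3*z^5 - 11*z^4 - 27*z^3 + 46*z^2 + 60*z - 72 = (z + 3)*(z^5 - 11*z^3 + 6*z^2 + 28*z - 24) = (z + 2)*(z + 3)*(z^4 - 2*z^3 - 7*z^2 + 20*z - 12) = (z - 1)*(z + 2)*(z + 3)*(z^3 - z^2 - 8*z + 12) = (z - 1)*(z + 2)*(z + 3)^2*(z^2 - 4*z + 4) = (z - 2)*(z - 1)*(z + 2)*(z + 3)^2*(z - 2)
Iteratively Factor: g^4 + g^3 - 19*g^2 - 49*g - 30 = (g + 2)*(g^3 - g^2 - 17*g - 15) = (g + 2)*(g + 3)*(g^2 - 4*g - 5) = (g - 5)*(g + 2)*(g + 3)*(g + 1)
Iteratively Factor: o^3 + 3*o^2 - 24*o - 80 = (o - 5)*(o^2 + 8*o + 16) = (o - 5)*(o + 4)*(o + 4)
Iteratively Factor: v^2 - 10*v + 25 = (v - 5)*(v - 5)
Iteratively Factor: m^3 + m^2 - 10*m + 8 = (m - 1)*(m^2 + 2*m - 8) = (m - 1)*(m + 4)*(m - 2)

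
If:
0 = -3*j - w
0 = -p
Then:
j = -w/3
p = 0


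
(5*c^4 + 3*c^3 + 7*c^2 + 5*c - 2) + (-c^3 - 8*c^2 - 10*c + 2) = 5*c^4 + 2*c^3 - c^2 - 5*c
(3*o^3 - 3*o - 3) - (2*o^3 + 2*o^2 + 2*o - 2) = o^3 - 2*o^2 - 5*o - 1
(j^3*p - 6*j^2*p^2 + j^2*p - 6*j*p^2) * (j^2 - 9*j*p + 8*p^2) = j^5*p - 15*j^4*p^2 + j^4*p + 62*j^3*p^3 - 15*j^3*p^2 - 48*j^2*p^4 + 62*j^2*p^3 - 48*j*p^4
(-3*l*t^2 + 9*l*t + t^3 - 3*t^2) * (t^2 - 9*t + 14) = -3*l*t^4 + 36*l*t^3 - 123*l*t^2 + 126*l*t + t^5 - 12*t^4 + 41*t^3 - 42*t^2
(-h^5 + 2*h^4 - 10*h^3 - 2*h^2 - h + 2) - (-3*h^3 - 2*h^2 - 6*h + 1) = -h^5 + 2*h^4 - 7*h^3 + 5*h + 1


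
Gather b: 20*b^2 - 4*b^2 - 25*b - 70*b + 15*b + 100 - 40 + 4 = 16*b^2 - 80*b + 64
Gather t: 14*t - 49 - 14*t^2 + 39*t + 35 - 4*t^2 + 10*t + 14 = -18*t^2 + 63*t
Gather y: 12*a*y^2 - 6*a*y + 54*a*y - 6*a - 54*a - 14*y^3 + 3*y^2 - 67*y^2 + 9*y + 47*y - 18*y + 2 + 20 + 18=-60*a - 14*y^3 + y^2*(12*a - 64) + y*(48*a + 38) + 40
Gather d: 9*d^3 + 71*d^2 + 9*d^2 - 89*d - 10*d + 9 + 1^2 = 9*d^3 + 80*d^2 - 99*d + 10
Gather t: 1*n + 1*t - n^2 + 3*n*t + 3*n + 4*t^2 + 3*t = -n^2 + 4*n + 4*t^2 + t*(3*n + 4)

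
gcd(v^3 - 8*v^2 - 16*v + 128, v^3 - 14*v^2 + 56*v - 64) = v^2 - 12*v + 32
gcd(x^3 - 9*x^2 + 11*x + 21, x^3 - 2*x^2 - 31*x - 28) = x^2 - 6*x - 7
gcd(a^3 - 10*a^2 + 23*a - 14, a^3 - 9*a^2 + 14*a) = a^2 - 9*a + 14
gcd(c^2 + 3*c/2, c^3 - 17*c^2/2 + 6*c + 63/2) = c + 3/2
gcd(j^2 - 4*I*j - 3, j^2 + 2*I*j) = 1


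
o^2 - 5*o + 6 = (o - 3)*(o - 2)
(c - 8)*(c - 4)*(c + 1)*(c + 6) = c^4 - 5*c^3 - 46*c^2 + 152*c + 192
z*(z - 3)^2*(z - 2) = z^4 - 8*z^3 + 21*z^2 - 18*z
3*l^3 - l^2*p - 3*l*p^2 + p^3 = (-3*l + p)*(-l + p)*(l + p)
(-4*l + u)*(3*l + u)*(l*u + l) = -12*l^3*u - 12*l^3 - l^2*u^2 - l^2*u + l*u^3 + l*u^2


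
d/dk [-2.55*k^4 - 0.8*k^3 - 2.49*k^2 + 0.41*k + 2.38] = -10.2*k^3 - 2.4*k^2 - 4.98*k + 0.41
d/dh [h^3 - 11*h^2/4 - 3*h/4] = 3*h^2 - 11*h/2 - 3/4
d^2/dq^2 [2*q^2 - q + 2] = 4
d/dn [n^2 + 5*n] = 2*n + 5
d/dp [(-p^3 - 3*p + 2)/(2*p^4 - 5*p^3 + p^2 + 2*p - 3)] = (2*p^6 + 17*p^4 - 50*p^3 + 42*p^2 - 4*p + 5)/(4*p^8 - 20*p^7 + 29*p^6 - 2*p^5 - 31*p^4 + 34*p^3 - 2*p^2 - 12*p + 9)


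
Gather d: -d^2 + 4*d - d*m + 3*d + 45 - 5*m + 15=-d^2 + d*(7 - m) - 5*m + 60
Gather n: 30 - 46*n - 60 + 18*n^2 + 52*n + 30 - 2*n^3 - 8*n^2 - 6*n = -2*n^3 + 10*n^2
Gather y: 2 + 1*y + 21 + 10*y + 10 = 11*y + 33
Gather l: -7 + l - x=l - x - 7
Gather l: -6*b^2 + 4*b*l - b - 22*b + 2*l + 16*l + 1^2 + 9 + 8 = -6*b^2 - 23*b + l*(4*b + 18) + 18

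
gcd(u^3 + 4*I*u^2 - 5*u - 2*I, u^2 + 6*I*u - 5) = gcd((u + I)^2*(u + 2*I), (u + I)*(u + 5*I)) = u + I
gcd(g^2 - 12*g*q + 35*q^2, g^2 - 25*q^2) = -g + 5*q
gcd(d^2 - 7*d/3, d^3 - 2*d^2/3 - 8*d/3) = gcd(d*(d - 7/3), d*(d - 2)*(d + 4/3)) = d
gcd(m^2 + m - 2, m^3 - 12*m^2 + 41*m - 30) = m - 1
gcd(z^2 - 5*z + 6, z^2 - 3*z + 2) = z - 2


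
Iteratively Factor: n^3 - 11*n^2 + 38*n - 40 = (n - 5)*(n^2 - 6*n + 8) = (n - 5)*(n - 4)*(n - 2)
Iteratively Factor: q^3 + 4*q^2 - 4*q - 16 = (q + 4)*(q^2 - 4) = (q - 2)*(q + 4)*(q + 2)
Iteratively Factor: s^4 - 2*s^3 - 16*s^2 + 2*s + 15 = (s - 1)*(s^3 - s^2 - 17*s - 15) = (s - 5)*(s - 1)*(s^2 + 4*s + 3) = (s - 5)*(s - 1)*(s + 1)*(s + 3)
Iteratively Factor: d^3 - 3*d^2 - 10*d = (d + 2)*(d^2 - 5*d) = (d - 5)*(d + 2)*(d)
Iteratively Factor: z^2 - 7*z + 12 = (z - 4)*(z - 3)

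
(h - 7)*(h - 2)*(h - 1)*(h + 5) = h^4 - 5*h^3 - 27*h^2 + 101*h - 70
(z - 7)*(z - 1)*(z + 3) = z^3 - 5*z^2 - 17*z + 21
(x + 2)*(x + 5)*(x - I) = x^3 + 7*x^2 - I*x^2 + 10*x - 7*I*x - 10*I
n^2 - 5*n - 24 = (n - 8)*(n + 3)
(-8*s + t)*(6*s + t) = -48*s^2 - 2*s*t + t^2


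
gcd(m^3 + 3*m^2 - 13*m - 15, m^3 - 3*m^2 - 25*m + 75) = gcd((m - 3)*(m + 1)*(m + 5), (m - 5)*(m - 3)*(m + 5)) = m^2 + 2*m - 15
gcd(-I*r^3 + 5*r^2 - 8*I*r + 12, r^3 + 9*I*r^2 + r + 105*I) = 1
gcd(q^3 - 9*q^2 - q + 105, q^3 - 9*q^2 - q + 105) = q^3 - 9*q^2 - q + 105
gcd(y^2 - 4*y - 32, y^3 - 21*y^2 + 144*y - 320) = y - 8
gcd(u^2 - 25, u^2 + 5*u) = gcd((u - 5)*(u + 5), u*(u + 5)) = u + 5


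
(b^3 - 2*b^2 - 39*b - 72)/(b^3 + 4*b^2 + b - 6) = (b^2 - 5*b - 24)/(b^2 + b - 2)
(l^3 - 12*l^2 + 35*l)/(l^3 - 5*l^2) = (l - 7)/l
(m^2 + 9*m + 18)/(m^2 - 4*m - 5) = (m^2 + 9*m + 18)/(m^2 - 4*m - 5)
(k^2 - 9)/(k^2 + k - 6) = (k - 3)/(k - 2)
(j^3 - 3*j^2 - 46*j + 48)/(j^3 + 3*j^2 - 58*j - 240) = (j - 1)/(j + 5)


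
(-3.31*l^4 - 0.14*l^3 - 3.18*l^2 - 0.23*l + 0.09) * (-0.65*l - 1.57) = 2.1515*l^5 + 5.2877*l^4 + 2.2868*l^3 + 5.1421*l^2 + 0.3026*l - 0.1413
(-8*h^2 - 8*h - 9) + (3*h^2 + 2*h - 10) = -5*h^2 - 6*h - 19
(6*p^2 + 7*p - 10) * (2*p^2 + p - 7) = 12*p^4 + 20*p^3 - 55*p^2 - 59*p + 70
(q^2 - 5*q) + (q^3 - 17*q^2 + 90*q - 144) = q^3 - 16*q^2 + 85*q - 144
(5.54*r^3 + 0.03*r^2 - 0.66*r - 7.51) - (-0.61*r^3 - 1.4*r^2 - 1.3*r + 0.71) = 6.15*r^3 + 1.43*r^2 + 0.64*r - 8.22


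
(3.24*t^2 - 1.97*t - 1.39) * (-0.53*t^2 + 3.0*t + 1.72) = -1.7172*t^4 + 10.7641*t^3 + 0.3995*t^2 - 7.5584*t - 2.3908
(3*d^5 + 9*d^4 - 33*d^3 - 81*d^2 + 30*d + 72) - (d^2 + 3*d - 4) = 3*d^5 + 9*d^4 - 33*d^3 - 82*d^2 + 27*d + 76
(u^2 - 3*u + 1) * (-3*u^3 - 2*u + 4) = -3*u^5 + 9*u^4 - 5*u^3 + 10*u^2 - 14*u + 4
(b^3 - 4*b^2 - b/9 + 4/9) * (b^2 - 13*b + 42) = b^5 - 17*b^4 + 845*b^3/9 - 1495*b^2/9 - 94*b/9 + 56/3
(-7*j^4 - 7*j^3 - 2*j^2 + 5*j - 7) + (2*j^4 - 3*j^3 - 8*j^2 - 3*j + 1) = -5*j^4 - 10*j^3 - 10*j^2 + 2*j - 6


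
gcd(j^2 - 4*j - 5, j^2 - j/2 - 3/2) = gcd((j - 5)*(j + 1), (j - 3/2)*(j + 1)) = j + 1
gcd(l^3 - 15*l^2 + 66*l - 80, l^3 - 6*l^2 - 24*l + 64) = l^2 - 10*l + 16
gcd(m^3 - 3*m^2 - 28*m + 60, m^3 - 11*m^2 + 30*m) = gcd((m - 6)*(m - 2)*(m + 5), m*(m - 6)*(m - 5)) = m - 6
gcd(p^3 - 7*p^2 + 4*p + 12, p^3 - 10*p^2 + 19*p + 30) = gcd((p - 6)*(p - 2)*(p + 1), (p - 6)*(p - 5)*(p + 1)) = p^2 - 5*p - 6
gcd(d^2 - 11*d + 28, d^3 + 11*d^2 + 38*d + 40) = 1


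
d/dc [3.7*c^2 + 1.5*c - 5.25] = 7.4*c + 1.5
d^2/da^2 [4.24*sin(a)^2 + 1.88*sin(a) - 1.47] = -1.88*sin(a) + 8.48*cos(2*a)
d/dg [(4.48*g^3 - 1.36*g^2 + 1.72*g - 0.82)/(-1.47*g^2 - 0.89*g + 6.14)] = (-6.5856*g^4 - 7.9744*g^3 + 86.2604*g^2 - 19.1116*g + 9.831)/(2.1609*g^4 + 2.6166*g^3 - 17.2595*g^2 - 10.9292*g + 37.6996)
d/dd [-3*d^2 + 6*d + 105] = 6 - 6*d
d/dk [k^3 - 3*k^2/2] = 3*k*(k - 1)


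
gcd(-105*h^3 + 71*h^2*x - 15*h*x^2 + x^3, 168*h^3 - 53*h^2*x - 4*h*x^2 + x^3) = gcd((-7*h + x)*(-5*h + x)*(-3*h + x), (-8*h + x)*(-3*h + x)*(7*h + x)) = -3*h + x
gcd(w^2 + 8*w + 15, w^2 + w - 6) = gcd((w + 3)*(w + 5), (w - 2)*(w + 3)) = w + 3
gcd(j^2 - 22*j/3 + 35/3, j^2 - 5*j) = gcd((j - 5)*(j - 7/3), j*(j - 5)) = j - 5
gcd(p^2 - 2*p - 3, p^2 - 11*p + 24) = p - 3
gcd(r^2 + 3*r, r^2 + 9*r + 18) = r + 3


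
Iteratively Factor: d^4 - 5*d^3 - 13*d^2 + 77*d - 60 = (d + 4)*(d^3 - 9*d^2 + 23*d - 15) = (d - 3)*(d + 4)*(d^2 - 6*d + 5) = (d - 5)*(d - 3)*(d + 4)*(d - 1)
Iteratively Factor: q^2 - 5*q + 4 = (q - 1)*(q - 4)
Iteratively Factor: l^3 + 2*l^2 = (l + 2)*(l^2) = l*(l + 2)*(l)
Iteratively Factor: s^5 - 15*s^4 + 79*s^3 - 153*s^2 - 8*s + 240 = (s - 4)*(s^4 - 11*s^3 + 35*s^2 - 13*s - 60) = (s - 4)^2*(s^3 - 7*s^2 + 7*s + 15) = (s - 4)^2*(s - 3)*(s^2 - 4*s - 5) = (s - 5)*(s - 4)^2*(s - 3)*(s + 1)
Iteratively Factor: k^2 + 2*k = (k)*(k + 2)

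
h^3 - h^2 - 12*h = h*(h - 4)*(h + 3)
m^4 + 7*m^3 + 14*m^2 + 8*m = m*(m + 1)*(m + 2)*(m + 4)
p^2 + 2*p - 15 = (p - 3)*(p + 5)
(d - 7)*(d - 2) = d^2 - 9*d + 14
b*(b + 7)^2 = b^3 + 14*b^2 + 49*b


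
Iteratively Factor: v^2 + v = (v)*(v + 1)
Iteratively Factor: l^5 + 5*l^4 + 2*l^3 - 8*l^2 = (l + 4)*(l^4 + l^3 - 2*l^2) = (l - 1)*(l + 4)*(l^3 + 2*l^2) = l*(l - 1)*(l + 4)*(l^2 + 2*l) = l*(l - 1)*(l + 2)*(l + 4)*(l)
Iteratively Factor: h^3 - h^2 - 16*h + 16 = (h + 4)*(h^2 - 5*h + 4) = (h - 1)*(h + 4)*(h - 4)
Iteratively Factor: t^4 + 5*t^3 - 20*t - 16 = (t + 2)*(t^3 + 3*t^2 - 6*t - 8) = (t - 2)*(t + 2)*(t^2 + 5*t + 4) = (t - 2)*(t + 1)*(t + 2)*(t + 4)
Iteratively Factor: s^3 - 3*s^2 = (s - 3)*(s^2) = s*(s - 3)*(s)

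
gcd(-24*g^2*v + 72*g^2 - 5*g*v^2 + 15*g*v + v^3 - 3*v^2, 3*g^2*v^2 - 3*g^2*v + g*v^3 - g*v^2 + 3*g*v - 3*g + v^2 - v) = 3*g + v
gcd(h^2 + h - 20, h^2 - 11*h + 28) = h - 4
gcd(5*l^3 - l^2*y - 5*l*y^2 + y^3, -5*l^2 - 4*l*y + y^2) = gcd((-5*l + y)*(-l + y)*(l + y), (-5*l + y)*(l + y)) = -5*l^2 - 4*l*y + y^2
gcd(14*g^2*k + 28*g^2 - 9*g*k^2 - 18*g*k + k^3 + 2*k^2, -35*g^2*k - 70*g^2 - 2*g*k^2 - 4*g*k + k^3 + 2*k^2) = 7*g*k + 14*g - k^2 - 2*k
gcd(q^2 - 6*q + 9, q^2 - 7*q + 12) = q - 3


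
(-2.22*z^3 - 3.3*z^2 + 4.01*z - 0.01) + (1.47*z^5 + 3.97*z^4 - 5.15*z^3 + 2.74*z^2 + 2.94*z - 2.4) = 1.47*z^5 + 3.97*z^4 - 7.37*z^3 - 0.56*z^2 + 6.95*z - 2.41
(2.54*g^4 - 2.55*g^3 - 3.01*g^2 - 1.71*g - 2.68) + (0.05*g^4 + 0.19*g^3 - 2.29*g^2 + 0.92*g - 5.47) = 2.59*g^4 - 2.36*g^3 - 5.3*g^2 - 0.79*g - 8.15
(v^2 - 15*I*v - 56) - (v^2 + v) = -v - 15*I*v - 56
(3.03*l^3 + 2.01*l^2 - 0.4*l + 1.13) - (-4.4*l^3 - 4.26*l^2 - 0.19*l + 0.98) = 7.43*l^3 + 6.27*l^2 - 0.21*l + 0.15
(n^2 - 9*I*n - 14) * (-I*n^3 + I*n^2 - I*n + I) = -I*n^5 - 9*n^4 + I*n^4 + 9*n^3 + 13*I*n^3 - 9*n^2 - 13*I*n^2 + 9*n + 14*I*n - 14*I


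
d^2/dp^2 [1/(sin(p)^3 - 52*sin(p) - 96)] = (9*sin(p)^6 - 116*sin(p)^4 + 864*sin(p)^3 + 3016*sin(p)^2 - 5568*sin(p) - 5408)/(-sin(p)^3 + 52*sin(p) + 96)^3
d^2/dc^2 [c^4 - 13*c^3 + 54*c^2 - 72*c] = 12*c^2 - 78*c + 108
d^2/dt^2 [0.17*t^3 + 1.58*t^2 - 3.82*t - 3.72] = 1.02*t + 3.16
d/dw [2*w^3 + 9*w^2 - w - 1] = 6*w^2 + 18*w - 1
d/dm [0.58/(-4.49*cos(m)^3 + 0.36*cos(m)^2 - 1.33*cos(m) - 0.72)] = (-7.8126*cos(m)^2 + 0.4176*cos(m) - 0.7714)*sin(m)/(4.49*cos(m)^3 - 0.36*cos(m)^2 + 1.33*cos(m) + 0.72)^2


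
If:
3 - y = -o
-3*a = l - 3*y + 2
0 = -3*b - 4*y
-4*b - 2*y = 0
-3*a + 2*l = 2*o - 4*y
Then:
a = 2/9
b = 0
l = -8/3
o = -3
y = 0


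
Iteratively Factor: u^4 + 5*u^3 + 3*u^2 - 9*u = (u + 3)*(u^3 + 2*u^2 - 3*u) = (u - 1)*(u + 3)*(u^2 + 3*u) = (u - 1)*(u + 3)^2*(u)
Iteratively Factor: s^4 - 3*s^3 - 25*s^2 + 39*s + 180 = (s - 5)*(s^3 + 2*s^2 - 15*s - 36) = (s - 5)*(s + 3)*(s^2 - s - 12) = (s - 5)*(s + 3)^2*(s - 4)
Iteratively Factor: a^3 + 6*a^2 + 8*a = (a + 4)*(a^2 + 2*a) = a*(a + 4)*(a + 2)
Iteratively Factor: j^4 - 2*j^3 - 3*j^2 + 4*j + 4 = (j - 2)*(j^3 - 3*j - 2) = (j - 2)^2*(j^2 + 2*j + 1) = (j - 2)^2*(j + 1)*(j + 1)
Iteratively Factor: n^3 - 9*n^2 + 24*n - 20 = (n - 2)*(n^2 - 7*n + 10) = (n - 5)*(n - 2)*(n - 2)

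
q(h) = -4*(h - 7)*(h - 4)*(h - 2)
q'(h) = -4*(h - 7)*(h - 4) - 4*(h - 7)*(h - 2) - 4*(h - 4)*(h - 2) = -12*h^2 + 104*h - 200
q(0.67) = 112.14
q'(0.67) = -135.71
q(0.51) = 134.99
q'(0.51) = -150.08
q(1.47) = 29.66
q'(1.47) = -73.05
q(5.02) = 24.40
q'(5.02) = 19.68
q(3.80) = -4.61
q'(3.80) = 21.92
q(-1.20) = 545.79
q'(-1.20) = -342.08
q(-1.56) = 677.73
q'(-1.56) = -391.44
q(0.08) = 208.33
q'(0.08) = -191.76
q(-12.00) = 17024.00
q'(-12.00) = -3176.00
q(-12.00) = 17024.00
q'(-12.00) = -3176.00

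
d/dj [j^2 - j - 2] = 2*j - 1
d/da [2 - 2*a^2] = -4*a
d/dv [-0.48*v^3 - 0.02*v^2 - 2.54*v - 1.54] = -1.44*v^2 - 0.04*v - 2.54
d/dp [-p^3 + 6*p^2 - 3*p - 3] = -3*p^2 + 12*p - 3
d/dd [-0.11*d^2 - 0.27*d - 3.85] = -0.22*d - 0.27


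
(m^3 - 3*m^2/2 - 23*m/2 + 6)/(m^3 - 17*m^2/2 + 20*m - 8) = (m + 3)/(m - 4)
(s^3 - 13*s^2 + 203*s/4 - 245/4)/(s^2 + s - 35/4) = (2*s^2 - 21*s + 49)/(2*s + 7)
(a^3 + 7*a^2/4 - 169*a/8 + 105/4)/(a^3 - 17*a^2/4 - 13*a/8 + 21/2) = (2*a^2 + 7*a - 30)/(2*a^2 - 5*a - 12)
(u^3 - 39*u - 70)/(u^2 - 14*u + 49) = (u^2 + 7*u + 10)/(u - 7)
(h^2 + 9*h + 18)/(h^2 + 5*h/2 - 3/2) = 2*(h + 6)/(2*h - 1)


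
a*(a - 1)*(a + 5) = a^3 + 4*a^2 - 5*a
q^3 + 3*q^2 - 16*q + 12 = (q - 2)*(q - 1)*(q + 6)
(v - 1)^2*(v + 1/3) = v^3 - 5*v^2/3 + v/3 + 1/3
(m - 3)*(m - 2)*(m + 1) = m^3 - 4*m^2 + m + 6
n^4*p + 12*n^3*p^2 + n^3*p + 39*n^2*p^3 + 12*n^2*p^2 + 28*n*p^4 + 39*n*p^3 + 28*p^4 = (n + p)*(n + 4*p)*(n + 7*p)*(n*p + p)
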